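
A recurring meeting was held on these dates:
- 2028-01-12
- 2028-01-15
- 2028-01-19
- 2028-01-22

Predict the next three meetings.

2028-01-26, 2028-01-29, 2028-02-02

Every event lands on a Wednesday or Saturday (gaps cycle 3, 4, 3).
So the schedule is: every Wednesday and Saturday.
The following Wednesday is 2028-01-26.
The following Saturday is 2028-01-29.
Next Wednesday: 2028-02-02.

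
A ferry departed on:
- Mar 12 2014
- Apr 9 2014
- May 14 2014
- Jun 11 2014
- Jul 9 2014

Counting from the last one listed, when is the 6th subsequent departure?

Jan 14 2015

These are Wednesdays at 28- or 35-day spacing (28, 35, 28, 28).
The pattern: 2nd Wednesday of the month.
August 2014 — 2nd Wednesday is Aug 13 2014.
September 2014 — 2nd Wednesday is Sep 10 2014.
October 2014 — 2nd Wednesday is Oct 8 2014.
2nd Wednesday of November 2014: Nov 12 2014.
December 2014 — 2nd Wednesday is Dec 10 2014.
January 2015 — 2nd Wednesday is Jan 14 2015.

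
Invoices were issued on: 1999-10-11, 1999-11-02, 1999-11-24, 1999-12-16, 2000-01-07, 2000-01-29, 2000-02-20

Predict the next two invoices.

2000-03-13, 2000-04-04

The spacing is 22, 22, 22, 22, 22, 22 days — always 22 days.
2000-02-20 + 22 days = 2000-03-13.
2000-03-13 + 22 days = 2000-04-04.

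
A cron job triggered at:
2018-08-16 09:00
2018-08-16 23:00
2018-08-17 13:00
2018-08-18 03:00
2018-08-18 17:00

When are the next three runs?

2018-08-19 07:00, 2018-08-19 21:00, 2018-08-20 11:00

The interval is a steady 14 hours (14, 14, 14, 14).
2018-08-18 17:00 + 14 h = 2018-08-19 07:00.
2018-08-19 07:00 + 14 h = 2018-08-19 21:00.
2018-08-19 21:00 + 14 h = 2018-08-20 11:00.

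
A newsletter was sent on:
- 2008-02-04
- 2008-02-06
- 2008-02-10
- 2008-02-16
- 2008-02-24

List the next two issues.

2008-03-05, 2008-03-17

Intervals are 2, 4, 6, 8 days — an arithmetic progression with common difference 2.
Next gap: 10 days. 2008-02-24 + 10 days = 2008-03-05.
Next gap: 12 days. 2008-03-05 + 12 days = 2008-03-17.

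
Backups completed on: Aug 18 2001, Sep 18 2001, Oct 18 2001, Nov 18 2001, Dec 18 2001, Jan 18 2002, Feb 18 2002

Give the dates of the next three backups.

Gaps: 31, 30, 31, 30, 31, 31 days — not constant. Every event is on the 18th of the month.
Pattern: the 18th of each month.
March 2002: Mar 18 2002.
Next: April 2002 → Apr 18 2002.
Next: May 2002 → May 18 2002.

Mar 18 2002, Apr 18 2002, May 18 2002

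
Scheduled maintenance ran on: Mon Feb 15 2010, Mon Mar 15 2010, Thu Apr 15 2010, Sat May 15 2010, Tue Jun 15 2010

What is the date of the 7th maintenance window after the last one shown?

Each date is the 15th; the gaps (28, 31, 30, 31) track the month lengths.
The rule is the 15th of each month.
July 2010: Thu Jul 15 2010.
Next: August 2010 → Sun Aug 15 2010.
Next: September 2010 → Wed Sep 15 2010.
October 2010: Fri Oct 15 2010.
Next: November 2010 → Mon Nov 15 2010.
Next: December 2010 → Wed Dec 15 2010.
Next: January 2011 → Sat Jan 15 2011.

Sat Jan 15 2011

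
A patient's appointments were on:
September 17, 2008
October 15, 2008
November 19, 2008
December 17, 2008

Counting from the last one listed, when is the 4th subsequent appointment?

Gaps: 28, 35, 28 days — a mix of 28 and 35. Every date is a Wednesday.
Each is the 3rd Wednesday of its month.
3rd Wednesday of January 2009: January 21, 2009.
February 2009 — 3rd Wednesday is February 18, 2009.
3rd Wednesday of March 2009: March 18, 2009.
3rd Wednesday of April 2009: April 15, 2009.

April 15, 2009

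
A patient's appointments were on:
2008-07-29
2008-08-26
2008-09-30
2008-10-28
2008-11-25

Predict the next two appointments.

All Tuesdays; the gaps (28, 35, 28, 28) vary with month length.
This is the last Tuesday of each month.
December 2008 ends with Tuesday 2008-12-30.
January 2009 ends with Tuesday 2009-01-27.

2008-12-30, 2009-01-27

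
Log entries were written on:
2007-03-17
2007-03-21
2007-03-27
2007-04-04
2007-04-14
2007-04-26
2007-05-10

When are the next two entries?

The spacing grows by 2 each time: 4, 6, 8, 10, 12, 14 days.
Next gap: 16 days. 2007-05-10 + 16 days = 2007-05-26.
Next gap: 18 days. 2007-05-26 + 18 days = 2007-06-13.

2007-05-26, 2007-06-13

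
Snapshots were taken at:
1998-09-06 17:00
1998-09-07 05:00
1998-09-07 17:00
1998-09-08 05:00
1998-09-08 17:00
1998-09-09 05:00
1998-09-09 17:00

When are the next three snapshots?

The interval is a steady 12 hours (12, 12, 12, 12, 12, 12).
1998-09-09 17:00 + 12 h = 1998-09-10 05:00.
1998-09-10 05:00 + 12 h = 1998-09-10 17:00.
1998-09-10 17:00 + 12 h = 1998-09-11 05:00.

1998-09-10 05:00, 1998-09-10 17:00, 1998-09-11 05:00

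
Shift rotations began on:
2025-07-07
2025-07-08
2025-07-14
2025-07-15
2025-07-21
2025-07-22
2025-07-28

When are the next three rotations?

2025-07-29, 2025-08-04, 2025-08-05

Gaps: 1, 6, 1, 6, 1, 6 days — not constant, but cyclic with period 2.
The events fall on every Monday and Tuesday.
Next Tuesday: 2025-07-29.
The following Monday is 2025-08-04.
Next Tuesday: 2025-08-05.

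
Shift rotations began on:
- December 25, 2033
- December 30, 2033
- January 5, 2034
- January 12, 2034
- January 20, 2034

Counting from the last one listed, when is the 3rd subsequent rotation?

The spacing grows by 1 each time: 5, 6, 7, 8 days.
Next gap: 9 days. January 20, 2034 + 9 days = January 29, 2034.
Next gap: 10 days. January 29, 2034 + 10 days = February 8, 2034.
Next gap: 11 days. February 8, 2034 + 11 days = February 19, 2034.

February 19, 2034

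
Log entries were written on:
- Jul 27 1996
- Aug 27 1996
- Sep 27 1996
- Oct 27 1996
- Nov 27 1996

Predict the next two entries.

Dec 27 1996, Jan 27 1997

Each date is the 27th; the gaps (31, 31, 30, 31) track the month lengths.
The rule is the 27th of each month.
Next: December 1996 → Dec 27 1996.
Next: January 1997 → Jan 27 1997.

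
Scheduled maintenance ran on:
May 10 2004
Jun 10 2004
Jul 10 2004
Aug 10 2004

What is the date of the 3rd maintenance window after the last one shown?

Each date is the 10th; the gaps (31, 30, 31) track the month lengths.
The rule is the 10th of each month.
Next: September 2004 → Sep 10 2004.
Next: October 2004 → Oct 10 2004.
Next: November 2004 → Nov 10 2004.

Nov 10 2004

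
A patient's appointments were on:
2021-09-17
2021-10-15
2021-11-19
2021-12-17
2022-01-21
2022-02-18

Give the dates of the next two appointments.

These are Fridays at 28- or 35-day spacing (28, 35, 28, 35, 28).
The pattern: 3rd Friday of the month.
3rd Friday of March 2022: 2022-03-18.
3rd Friday of April 2022: 2022-04-15.

2022-03-18, 2022-04-15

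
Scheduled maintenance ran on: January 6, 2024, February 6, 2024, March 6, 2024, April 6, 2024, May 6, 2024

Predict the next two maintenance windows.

June 6, 2024; July 6, 2024

The day-of-month is always 6 (31, 29, 31, 30 days between events).
So this recurs on the 6th of each month.
June 2024: June 6, 2024.
Next: July 2024 → July 6, 2024.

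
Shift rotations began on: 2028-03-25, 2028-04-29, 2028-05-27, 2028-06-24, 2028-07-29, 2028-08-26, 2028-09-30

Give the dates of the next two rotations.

2028-10-28, 2028-11-25

These are Saturdays with 35, 28, 28, 35, 28, 35-day gaps.
Each is the final Saturday of its month — 2028-04-29 is past the 28th, so '4th Saturday' doesn't fit.
October 2028 ends with Saturday 2028-10-28.
November 2028 ends with Saturday 2028-11-25.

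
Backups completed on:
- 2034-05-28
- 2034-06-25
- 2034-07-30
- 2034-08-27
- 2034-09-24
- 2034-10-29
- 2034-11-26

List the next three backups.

2034-12-31, 2035-01-28, 2035-02-25

All Sundays; the gaps (28, 35, 28, 28, 35, 28) vary with month length.
This is the last Sunday of each month.
Last Sunday of December 2034: 2034-12-31.
Last Sunday of January 2035: 2035-01-28.
Last Sunday of February 2035: 2035-02-25.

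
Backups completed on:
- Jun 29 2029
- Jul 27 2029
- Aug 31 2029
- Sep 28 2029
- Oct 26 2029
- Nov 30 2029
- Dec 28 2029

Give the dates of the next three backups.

Jan 25 2030, Feb 22 2030, Mar 29 2030

These are Fridays with 28, 35, 28, 28, 35, 28-day gaps.
Each is the final Friday of its month — Jun 29 2029 is past the 28th, so '4th Friday' doesn't fit.
January 2030 ends with Friday Jan 25 2030.
Last Friday of February 2030: Feb 22 2030.
Last Friday of March 2030: Mar 29 2030.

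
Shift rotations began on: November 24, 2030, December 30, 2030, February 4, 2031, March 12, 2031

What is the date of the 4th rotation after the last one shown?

Gaps between consecutive events: 36, 36, 36 days — a constant 36-day interval.
March 12, 2031 + 36 days = April 17, 2031.
April 17, 2031 + 36 days = May 23, 2031.
May 23, 2031 + 36 days = June 28, 2031.
June 28, 2031 + 36 days = August 3, 2031.

August 3, 2031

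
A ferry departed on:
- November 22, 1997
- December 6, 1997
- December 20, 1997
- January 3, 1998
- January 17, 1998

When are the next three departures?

The spacing is 14, 14, 14, 14 days — always 14 days.
January 17, 1998 + 14 days = January 31, 1998.
January 31, 1998 + 14 days = February 14, 1998.
February 14, 1998 + 14 days = February 28, 1998.

January 31, 1998; February 14, 1998; February 28, 1998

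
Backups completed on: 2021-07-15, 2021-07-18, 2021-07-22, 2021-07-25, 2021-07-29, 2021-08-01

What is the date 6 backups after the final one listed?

2021-08-22

The gap pattern 3, 4, 3, 4, 3 repeats every 2 events.
These are the Thursdays and Sundays of each week.
Next Thursday: 2021-08-05.
Next Sunday: 2021-08-08.
Next Thursday: 2021-08-12.
Next Sunday: 2021-08-15.
The following Thursday is 2021-08-19.
The following Sunday is 2021-08-22.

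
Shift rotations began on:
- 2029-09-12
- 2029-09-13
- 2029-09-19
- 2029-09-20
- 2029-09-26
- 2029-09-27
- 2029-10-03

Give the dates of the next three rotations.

The gap pattern 1, 6, 1, 6, 1, 6 repeats every 2 events.
These are the Wednesdays and Thursdays of each week.
Next Thursday: 2029-10-04.
The following Wednesday is 2029-10-10.
The following Thursday is 2029-10-11.

2029-10-04, 2029-10-10, 2029-10-11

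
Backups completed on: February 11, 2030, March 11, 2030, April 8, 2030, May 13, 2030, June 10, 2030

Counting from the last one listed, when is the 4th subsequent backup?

October 14, 2030

Gaps: 28, 28, 35, 28 days — a mix of 28 and 35. Every date is a Monday.
Each is the 2nd Monday of its month.
2nd Monday of July 2030: July 8, 2030.
August 2030 — 2nd Monday is August 12, 2030.
September 2030 — 2nd Monday is September 9, 2030.
October 2030 — 2nd Monday is October 14, 2030.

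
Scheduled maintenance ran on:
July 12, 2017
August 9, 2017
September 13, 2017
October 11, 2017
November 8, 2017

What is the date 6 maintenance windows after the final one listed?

Gaps: 28, 35, 28, 28 days — a mix of 28 and 35. Every date is a Wednesday.
Each is the 2nd Wednesday of its month.
December 2017 — 2nd Wednesday is December 13, 2017.
January 2018 — 2nd Wednesday is January 10, 2018.
February 2018 — 2nd Wednesday is February 14, 2018.
2nd Wednesday of March 2018: March 14, 2018.
2nd Wednesday of April 2018: April 11, 2018.
2nd Wednesday of May 2018: May 9, 2018.

May 9, 2018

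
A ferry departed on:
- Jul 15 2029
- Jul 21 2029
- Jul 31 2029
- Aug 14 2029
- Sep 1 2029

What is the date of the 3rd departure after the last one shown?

Nov 18 2029

Gaps: 6, 10, 14, 18 days — each gap is 4 larger than the previous one.
Next gap: 22 days. Sep 1 2029 + 22 days = Sep 23 2029.
Next gap: 26 days. Sep 23 2029 + 26 days = Oct 19 2029.
Next gap: 30 days. Oct 19 2029 + 30 days = Nov 18 2029.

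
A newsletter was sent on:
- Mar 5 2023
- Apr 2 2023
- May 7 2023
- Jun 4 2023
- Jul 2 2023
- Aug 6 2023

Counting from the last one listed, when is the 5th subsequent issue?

Jan 7 2024

All dates are Sundays, 28, 35, 28, 28, 35 days apart.
Specifically, the 1st Sunday of each month.
1st Sunday of September 2023: Sep 3 2023.
1st Sunday of October 2023: Oct 1 2023.
November 2023 — 1st Sunday is Nov 5 2023.
1st Sunday of December 2023: Dec 3 2023.
1st Sunday of January 2024: Jan 7 2024.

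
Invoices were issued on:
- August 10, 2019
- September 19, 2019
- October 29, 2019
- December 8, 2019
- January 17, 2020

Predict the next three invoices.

February 26, 2020; April 6, 2020; May 16, 2020

Every event comes 40 days after the last (40, 40, 40, 40).
January 17, 2020 + 40 days = February 26, 2020.
February 26, 2020 + 40 days = April 6, 2020.
April 6, 2020 + 40 days = May 16, 2020.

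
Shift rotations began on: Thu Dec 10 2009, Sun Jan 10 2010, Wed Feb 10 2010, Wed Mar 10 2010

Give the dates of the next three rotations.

Gaps: 31, 31, 28 days — not constant. Every event is on the 10th of the month.
Pattern: the 10th of each month.
April 2010: Sat Apr 10 2010.
May 2010: Mon May 10 2010.
June 2010: Thu Jun 10 2010.

Sat Apr 10 2010, Mon May 10 2010, Thu Jun 10 2010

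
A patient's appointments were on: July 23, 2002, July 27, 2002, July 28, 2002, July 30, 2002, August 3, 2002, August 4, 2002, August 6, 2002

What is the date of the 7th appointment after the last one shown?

August 24, 2002

The gap pattern 4, 1, 2, 4, 1, 2 repeats every 3 events.
These are the Tuesdays, Saturdays and Sundays of each week.
Next Saturday: August 10, 2002.
The following Sunday is August 11, 2002.
Next Tuesday: August 13, 2002.
Next Saturday: August 17, 2002.
Next Sunday: August 18, 2002.
Next Tuesday: August 20, 2002.
Next Saturday: August 24, 2002.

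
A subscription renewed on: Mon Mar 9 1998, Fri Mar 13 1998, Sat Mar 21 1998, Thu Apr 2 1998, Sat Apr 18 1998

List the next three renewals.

The spacing grows by 4 each time: 4, 8, 12, 16 days.
Next gap: 20 days. Sat Apr 18 1998 + 20 days = Fri May 8 1998.
Next gap: 24 days. Fri May 8 1998 + 24 days = Mon Jun 1 1998.
Next gap: 28 days. Mon Jun 1 1998 + 28 days = Mon Jun 29 1998.

Fri May 8 1998, Mon Jun 1 1998, Mon Jun 29 1998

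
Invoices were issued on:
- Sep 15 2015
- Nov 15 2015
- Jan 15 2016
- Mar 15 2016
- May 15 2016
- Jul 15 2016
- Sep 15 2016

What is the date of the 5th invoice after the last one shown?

Gaps: 61, 61, 60, 61, 61, 62 days — not constant. Every event is on the 15th of the month.
Pattern: the 15th of every 2 months.
November 2016: Nov 15 2016.
Next: January 2017 → Jan 15 2017.
March 2017: Mar 15 2017.
Next: May 2017 → May 15 2017.
July 2017: Jul 15 2017.

Jul 15 2017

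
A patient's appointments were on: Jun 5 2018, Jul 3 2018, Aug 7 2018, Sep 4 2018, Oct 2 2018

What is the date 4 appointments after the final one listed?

Gaps: 28, 35, 28, 28 days — a mix of 28 and 35. Every date is a Tuesday.
Each is the 1st Tuesday of its month.
November 2018 — 1st Tuesday is Nov 6 2018.
December 2018 — 1st Tuesday is Dec 4 2018.
January 2019 — 1st Tuesday is Jan 1 2019.
1st Tuesday of February 2019: Feb 5 2019.

Feb 5 2019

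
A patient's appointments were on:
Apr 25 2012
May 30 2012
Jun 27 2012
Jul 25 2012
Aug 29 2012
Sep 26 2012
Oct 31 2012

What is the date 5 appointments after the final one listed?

Every date is a Wednesday; gaps 35, 28, 28, 35, 28, 35 days.
Each is the last Wednesday of its month (at least one falls on the 29th or later, ruling out '4th Wednesday').
Last Wednesday of November 2012: Nov 28 2012.
Last Wednesday of December 2012: Dec 26 2012.
Last Wednesday of January 2013: Jan 30 2013.
Last Wednesday of February 2013: Feb 27 2013.
Last Wednesday of March 2013: Mar 27 2013.

Mar 27 2013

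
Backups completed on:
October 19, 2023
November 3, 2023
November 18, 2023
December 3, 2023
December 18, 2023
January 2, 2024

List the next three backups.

Gaps between consecutive events: 15, 15, 15, 15, 15 days — a constant 15-day interval.
January 2, 2024 + 15 days = January 17, 2024.
January 17, 2024 + 15 days = February 1, 2024.
February 1, 2024 + 15 days = February 16, 2024.

January 17, 2024; February 1, 2024; February 16, 2024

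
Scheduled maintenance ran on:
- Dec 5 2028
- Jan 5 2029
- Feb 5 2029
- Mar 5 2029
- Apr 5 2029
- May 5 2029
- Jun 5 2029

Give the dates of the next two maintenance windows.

Jul 5 2029, Aug 5 2029

Each date is the 5th; the gaps (31, 31, 28, 31, 30, 31) track the month lengths.
The rule is the 5th of each month.
Next: July 2029 → Jul 5 2029.
August 2029: Aug 5 2029.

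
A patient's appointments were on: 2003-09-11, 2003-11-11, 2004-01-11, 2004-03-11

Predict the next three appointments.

Gaps: 61, 61, 60 days — not constant. Every event is on the 11th of the month.
Pattern: the 11th of every 2 months.
Next: May 2004 → 2004-05-11.
July 2004: 2004-07-11.
September 2004: 2004-09-11.

2004-05-11, 2004-07-11, 2004-09-11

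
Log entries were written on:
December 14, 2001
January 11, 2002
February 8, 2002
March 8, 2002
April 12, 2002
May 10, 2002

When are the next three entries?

June 14, 2002; July 12, 2002; August 9, 2002

Gaps: 28, 28, 28, 35, 28 days — a mix of 28 and 35. Every date is a Friday.
Each is the 2nd Friday of its month.
2nd Friday of June 2002: June 14, 2002.
2nd Friday of July 2002: July 12, 2002.
2nd Friday of August 2002: August 9, 2002.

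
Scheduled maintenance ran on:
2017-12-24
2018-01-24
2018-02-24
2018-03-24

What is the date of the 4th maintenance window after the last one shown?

2018-07-24

The day-of-month is always 24 (31, 31, 28 days between events).
So this recurs on the 24th of each month.
Next: April 2018 → 2018-04-24.
May 2018: 2018-05-24.
June 2018: 2018-06-24.
July 2018: 2018-07-24.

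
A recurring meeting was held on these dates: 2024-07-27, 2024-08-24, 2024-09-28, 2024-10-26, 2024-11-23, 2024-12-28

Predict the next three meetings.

These are Saturdays at 28- or 35-day spacing (28, 35, 28, 28, 35).
The pattern: 4th Saturday of the month.
4th Saturday of January 2025: 2025-01-25.
February 2025 — 4th Saturday is 2025-02-22.
March 2025 — 4th Saturday is 2025-03-22.

2025-01-25, 2025-02-22, 2025-03-22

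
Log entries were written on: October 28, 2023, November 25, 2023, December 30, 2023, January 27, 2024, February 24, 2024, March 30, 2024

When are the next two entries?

April 27, 2024; May 25, 2024

Every date is a Saturday; gaps 28, 35, 28, 28, 35 days.
Each is the last Saturday of its month (at least one falls on the 29th or later, ruling out '4th Saturday').
April 2024 ends with Saturday April 27, 2024.
May 2024 ends with Saturday May 25, 2024.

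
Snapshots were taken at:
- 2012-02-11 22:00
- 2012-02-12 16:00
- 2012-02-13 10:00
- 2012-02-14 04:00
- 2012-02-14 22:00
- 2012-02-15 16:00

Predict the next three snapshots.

2012-02-16 10:00, 2012-02-17 04:00, 2012-02-17 22:00

Spacing: 18, 18, 18, 18, 18 h — constant 18 h.
2012-02-15 16:00 + 18 h = 2012-02-16 10:00.
2012-02-16 10:00 + 18 h = 2012-02-17 04:00.
2012-02-17 04:00 + 18 h = 2012-02-17 22:00.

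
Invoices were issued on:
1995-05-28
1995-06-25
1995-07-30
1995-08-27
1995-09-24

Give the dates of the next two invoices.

All Sundays; the gaps (28, 35, 28, 28) vary with month length.
This is the last Sunday of each month.
October 1995 ends with Sunday 1995-10-29.
November 1995 ends with Sunday 1995-11-26.

1995-10-29, 1995-11-26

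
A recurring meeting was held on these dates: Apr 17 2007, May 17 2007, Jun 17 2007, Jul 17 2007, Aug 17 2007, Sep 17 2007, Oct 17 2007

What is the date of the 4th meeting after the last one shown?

Each date is the 17th; the gaps (30, 31, 30, 31, 31, 30) track the month lengths.
The rule is the 17th of each month.
November 2007: Nov 17 2007.
Next: December 2007 → Dec 17 2007.
Next: January 2008 → Jan 17 2008.
Next: February 2008 → Feb 17 2008.

Feb 17 2008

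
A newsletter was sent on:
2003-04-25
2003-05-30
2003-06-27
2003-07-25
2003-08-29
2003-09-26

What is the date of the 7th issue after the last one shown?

2004-04-30

These are Fridays with 35, 28, 28, 35, 28-day gaps.
Each is the final Friday of its month — 2003-05-30 is past the 28th, so '4th Friday' doesn't fit.
Last Friday of October 2003: 2003-10-31.
Last Friday of November 2003: 2003-11-28.
Last Friday of December 2003: 2003-12-26.
January 2004 ends with Friday 2004-01-30.
Last Friday of February 2004: 2004-02-27.
March 2004 ends with Friday 2004-03-26.
Last Friday of April 2004: 2004-04-30.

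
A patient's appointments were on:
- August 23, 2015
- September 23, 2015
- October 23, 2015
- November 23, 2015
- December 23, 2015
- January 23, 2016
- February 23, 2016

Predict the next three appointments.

March 23, 2016; April 23, 2016; May 23, 2016

Each date is the 23rd; the gaps (31, 30, 31, 30, 31, 31) track the month lengths.
The rule is the 23rd of each month.
Next: March 2016 → March 23, 2016.
Next: April 2016 → April 23, 2016.
Next: May 2016 → May 23, 2016.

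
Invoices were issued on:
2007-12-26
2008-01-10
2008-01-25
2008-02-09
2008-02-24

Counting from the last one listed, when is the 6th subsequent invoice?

2008-05-24

Gaps between consecutive events: 15, 15, 15, 15 days — a constant 15-day interval.
2008-02-24 + 15 days = 2008-03-10.
2008-03-10 + 15 days = 2008-03-25.
2008-03-25 + 15 days = 2008-04-09.
2008-04-09 + 15 days = 2008-04-24.
2008-04-24 + 15 days = 2008-05-09.
2008-05-09 + 15 days = 2008-05-24.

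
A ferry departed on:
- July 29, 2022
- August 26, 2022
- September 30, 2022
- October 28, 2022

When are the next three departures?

These are Fridays with 28, 35, 28-day gaps.
Each is the final Friday of its month — July 29, 2022 is past the 28th, so '4th Friday' doesn't fit.
Last Friday of November 2022: November 25, 2022.
Last Friday of December 2022: December 30, 2022.
January 2023 ends with Friday January 27, 2023.

November 25, 2022; December 30, 2022; January 27, 2023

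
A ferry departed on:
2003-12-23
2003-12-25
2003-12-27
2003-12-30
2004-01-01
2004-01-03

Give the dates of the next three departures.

Gaps: 2, 2, 3, 2, 2 days — not constant, but cyclic with period 3.
The events fall on every Tuesday, Thursday and Saturday.
Next Tuesday: 2004-01-06.
The following Thursday is 2004-01-08.
The following Saturday is 2004-01-10.

2004-01-06, 2004-01-08, 2004-01-10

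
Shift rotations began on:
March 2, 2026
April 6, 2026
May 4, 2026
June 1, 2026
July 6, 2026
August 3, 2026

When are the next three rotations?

September 7, 2026; October 5, 2026; November 2, 2026

These are Mondays at 28- or 35-day spacing (35, 28, 28, 35, 28).
The pattern: 1st Monday of the month.
1st Monday of September 2026: September 7, 2026.
October 2026 — 1st Monday is October 5, 2026.
1st Monday of November 2026: November 2, 2026.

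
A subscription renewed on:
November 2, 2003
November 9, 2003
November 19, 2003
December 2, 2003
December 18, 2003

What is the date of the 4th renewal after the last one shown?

March 21, 2004

Gaps: 7, 10, 13, 16 days — each gap is 3 larger than the previous one.
Next gap: 19 days. December 18, 2003 + 19 days = January 6, 2004.
Next gap: 22 days. January 6, 2004 + 22 days = January 28, 2004.
Next gap: 25 days. January 28, 2004 + 25 days = February 22, 2004.
Next gap: 28 days. February 22, 2004 + 28 days = March 21, 2004.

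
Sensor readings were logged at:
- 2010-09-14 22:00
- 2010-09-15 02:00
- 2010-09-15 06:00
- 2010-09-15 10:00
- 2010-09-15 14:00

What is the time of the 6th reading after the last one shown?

Gaps: 4, 4, 4, 4 hours — each event is 4 hours after the previous one.
2010-09-15 14:00 + 4 h = 2010-09-15 18:00.
2010-09-15 18:00 + 4 h = 2010-09-15 22:00.
2010-09-15 22:00 + 4 h = 2010-09-16 02:00.
2010-09-16 02:00 + 4 h = 2010-09-16 06:00.
2010-09-16 06:00 + 4 h = 2010-09-16 10:00.
2010-09-16 10:00 + 4 h = 2010-09-16 14:00.

2010-09-16 14:00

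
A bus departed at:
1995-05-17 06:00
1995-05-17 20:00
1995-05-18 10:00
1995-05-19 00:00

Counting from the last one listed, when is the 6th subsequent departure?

1995-05-22 12:00

The interval is a steady 14 hours (14, 14, 14).
1995-05-19 00:00 + 14 h = 1995-05-19 14:00.
1995-05-19 14:00 + 14 h = 1995-05-20 04:00.
1995-05-20 04:00 + 14 h = 1995-05-20 18:00.
1995-05-20 18:00 + 14 h = 1995-05-21 08:00.
1995-05-21 08:00 + 14 h = 1995-05-21 22:00.
1995-05-21 22:00 + 14 h = 1995-05-22 12:00.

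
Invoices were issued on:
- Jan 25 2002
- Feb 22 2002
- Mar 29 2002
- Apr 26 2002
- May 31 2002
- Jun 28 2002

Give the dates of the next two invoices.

Jul 26 2002, Aug 30 2002

All Fridays; the gaps (28, 35, 28, 35, 28) vary with month length.
This is the last Friday of each month.
July 2002 ends with Friday Jul 26 2002.
Last Friday of August 2002: Aug 30 2002.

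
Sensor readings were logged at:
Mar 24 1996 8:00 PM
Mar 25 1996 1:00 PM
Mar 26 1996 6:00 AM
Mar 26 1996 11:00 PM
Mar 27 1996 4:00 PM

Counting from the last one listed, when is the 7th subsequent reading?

Apr 1 1996 3:00 PM

Spacing: 17, 17, 17, 17 h — constant 17 h.
Mar 27 1996 4:00 PM + 17 h = Mar 28 1996 9:00 AM.
Mar 28 1996 9:00 AM + 17 h = Mar 29 1996 2:00 AM.
Mar 29 1996 2:00 AM + 17 h = Mar 29 1996 7:00 PM.
Mar 29 1996 7:00 PM + 17 h = Mar 30 1996 12:00 PM.
Mar 30 1996 12:00 PM + 17 h = Mar 31 1996 5:00 AM.
Mar 31 1996 5:00 AM + 17 h = Mar 31 1996 10:00 PM.
Mar 31 1996 10:00 PM + 17 h = Apr 1 1996 3:00 PM.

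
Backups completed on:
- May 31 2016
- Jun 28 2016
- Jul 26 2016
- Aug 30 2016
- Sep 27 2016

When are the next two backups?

Every date is a Tuesday; gaps 28, 28, 35, 28 days.
Each is the last Tuesday of its month (at least one falls on the 29th or later, ruling out '4th Tuesday').
October 2016 ends with Tuesday Oct 25 2016.
November 2016 ends with Tuesday Nov 29 2016.

Oct 25 2016, Nov 29 2016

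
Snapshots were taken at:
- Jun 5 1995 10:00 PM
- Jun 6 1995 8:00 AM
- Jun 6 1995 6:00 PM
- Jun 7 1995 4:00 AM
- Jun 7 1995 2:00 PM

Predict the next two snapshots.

Gaps: 10, 10, 10, 10 hours — each event is 10 hours after the previous one.
Jun 7 1995 2:00 PM + 10 h = Jun 8 1995 12:00 AM.
Jun 8 1995 12:00 AM + 10 h = Jun 8 1995 10:00 AM.

Jun 8 1995 12:00 AM, Jun 8 1995 10:00 AM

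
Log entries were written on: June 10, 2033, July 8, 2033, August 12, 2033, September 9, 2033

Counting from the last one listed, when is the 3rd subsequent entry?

All dates are Fridays, 28, 35, 28 days apart.
Specifically, the 2nd Friday of each month.
2nd Friday of October 2033: October 14, 2033.
2nd Friday of November 2033: November 11, 2033.
2nd Friday of December 2033: December 9, 2033.

December 9, 2033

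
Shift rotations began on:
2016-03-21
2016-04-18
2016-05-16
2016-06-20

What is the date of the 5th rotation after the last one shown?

Gaps: 28, 28, 35 days — a mix of 28 and 35. Every date is a Monday.
Each is the 3rd Monday of its month.
3rd Monday of July 2016: 2016-07-18.
August 2016 — 3rd Monday is 2016-08-15.
September 2016 — 3rd Monday is 2016-09-19.
October 2016 — 3rd Monday is 2016-10-17.
3rd Monday of November 2016: 2016-11-21.

2016-11-21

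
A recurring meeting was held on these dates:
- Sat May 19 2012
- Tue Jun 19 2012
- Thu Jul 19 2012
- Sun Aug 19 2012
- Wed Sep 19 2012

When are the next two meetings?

Fri Oct 19 2012, Mon Nov 19 2012

The day-of-month is always 19 (31, 30, 31, 31 days between events).
So this recurs on the 19th of each month.
Next: October 2012 → Fri Oct 19 2012.
November 2012: Mon Nov 19 2012.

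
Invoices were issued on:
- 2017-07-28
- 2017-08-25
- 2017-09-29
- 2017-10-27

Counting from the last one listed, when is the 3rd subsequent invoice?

2018-01-26

Every date is a Friday; gaps 28, 35, 28 days.
Each is the last Friday of its month (at least one falls on the 29th or later, ruling out '4th Friday').
Last Friday of November 2017: 2017-11-24.
Last Friday of December 2017: 2017-12-29.
Last Friday of January 2018: 2018-01-26.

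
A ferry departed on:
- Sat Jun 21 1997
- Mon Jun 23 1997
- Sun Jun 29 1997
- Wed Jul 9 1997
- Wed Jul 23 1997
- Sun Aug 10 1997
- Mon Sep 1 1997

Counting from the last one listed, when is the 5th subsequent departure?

Gaps: 2, 6, 10, 14, 18, 22 days — each gap is 4 larger than the previous one.
Next gap: 26 days. Mon Sep 1 1997 + 26 days = Sat Sep 27 1997.
Next gap: 30 days. Sat Sep 27 1997 + 30 days = Mon Oct 27 1997.
Next gap: 34 days. Mon Oct 27 1997 + 34 days = Sun Nov 30 1997.
Next gap: 38 days. Sun Nov 30 1997 + 38 days = Wed Jan 7 1998.
Next gap: 42 days. Wed Jan 7 1998 + 42 days = Wed Feb 18 1998.

Wed Feb 18 1998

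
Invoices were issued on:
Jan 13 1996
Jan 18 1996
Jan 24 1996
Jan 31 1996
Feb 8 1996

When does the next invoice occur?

Feb 17 1996

Intervals are 5, 6, 7, 8 days — an arithmetic progression with common difference 1.
Next gap: 9 days. Feb 8 1996 + 9 days = Feb 17 1996.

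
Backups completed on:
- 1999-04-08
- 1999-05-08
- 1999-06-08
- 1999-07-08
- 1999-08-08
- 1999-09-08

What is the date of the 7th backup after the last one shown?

Each date is the 8th; the gaps (30, 31, 30, 31, 31) track the month lengths.
The rule is the 8th of each month.
Next: October 1999 → 1999-10-08.
November 1999: 1999-11-08.
Next: December 1999 → 1999-12-08.
January 2000: 2000-01-08.
February 2000: 2000-02-08.
Next: March 2000 → 2000-03-08.
April 2000: 2000-04-08.

2000-04-08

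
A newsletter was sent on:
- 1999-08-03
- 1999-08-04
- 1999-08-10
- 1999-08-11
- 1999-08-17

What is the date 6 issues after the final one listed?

Every event lands on a Tuesday or Wednesday (gaps cycle 1, 6, 1, 6).
So the schedule is: every Tuesday and Wednesday.
Next Wednesday: 1999-08-18.
The following Tuesday is 1999-08-24.
Next Wednesday: 1999-08-25.
The following Tuesday is 1999-08-31.
The following Wednesday is 1999-09-01.
Next Tuesday: 1999-09-07.

1999-09-07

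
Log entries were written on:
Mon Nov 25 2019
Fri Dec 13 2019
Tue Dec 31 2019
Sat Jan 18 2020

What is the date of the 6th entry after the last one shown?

Gaps between consecutive events: 18, 18, 18 days — a constant 18-day interval.
Sat Jan 18 2020 + 18 days = Wed Feb 5 2020.
Wed Feb 5 2020 + 18 days = Sun Feb 23 2020.
Sun Feb 23 2020 + 18 days = Thu Mar 12 2020.
Thu Mar 12 2020 + 18 days = Mon Mar 30 2020.
Mon Mar 30 2020 + 18 days = Fri Apr 17 2020.
Fri Apr 17 2020 + 18 days = Tue May 5 2020.

Tue May 5 2020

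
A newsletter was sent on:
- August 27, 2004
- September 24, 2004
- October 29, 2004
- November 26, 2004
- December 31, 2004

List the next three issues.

January 28, 2005; February 25, 2005; March 25, 2005

These are Fridays with 28, 35, 28, 35-day gaps.
Each is the final Friday of its month — October 29, 2004 is past the 28th, so '4th Friday' doesn't fit.
Last Friday of January 2005: January 28, 2005.
Last Friday of February 2005: February 25, 2005.
March 2005 ends with Friday March 25, 2005.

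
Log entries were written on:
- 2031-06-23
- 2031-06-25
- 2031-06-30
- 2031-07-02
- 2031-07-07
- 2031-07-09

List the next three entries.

Gaps: 2, 5, 2, 5, 2 days — not constant, but cyclic with period 2.
The events fall on every Monday and Wednesday.
The following Monday is 2031-07-14.
The following Wednesday is 2031-07-16.
Next Monday: 2031-07-21.

2031-07-14, 2031-07-16, 2031-07-21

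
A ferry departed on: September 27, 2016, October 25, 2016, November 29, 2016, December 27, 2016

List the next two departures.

January 31, 2017; February 28, 2017

All Tuesdays; the gaps (28, 35, 28) vary with month length.
This is the last Tuesday of each month.
January 2017 ends with Tuesday January 31, 2017.
Last Tuesday of February 2017: February 28, 2017.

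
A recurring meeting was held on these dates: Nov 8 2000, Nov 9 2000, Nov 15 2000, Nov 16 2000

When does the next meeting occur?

Every event lands on a Wednesday or Thursday (gaps cycle 1, 6, 1).
So the schedule is: every Wednesday and Thursday.
Next Wednesday: Nov 22 2000.

Nov 22 2000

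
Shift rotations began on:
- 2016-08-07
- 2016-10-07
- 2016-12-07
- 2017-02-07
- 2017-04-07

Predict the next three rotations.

The day-of-month is always 7 (61, 61, 62, 59 days between events).
So this recurs on the 7th of every 2 months.
June 2017: 2017-06-07.
August 2017: 2017-08-07.
October 2017: 2017-10-07.

2017-06-07, 2017-08-07, 2017-10-07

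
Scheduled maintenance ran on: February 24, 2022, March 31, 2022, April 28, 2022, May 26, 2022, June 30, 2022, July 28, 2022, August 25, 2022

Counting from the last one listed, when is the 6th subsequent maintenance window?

These are Thursdays with 35, 28, 28, 35, 28, 28-day gaps.
Each is the final Thursday of its month — March 31, 2022 is past the 28th, so '4th Thursday' doesn't fit.
Last Thursday of September 2022: September 29, 2022.
Last Thursday of October 2022: October 27, 2022.
Last Thursday of November 2022: November 24, 2022.
December 2022 ends with Thursday December 29, 2022.
January 2023 ends with Thursday January 26, 2023.
February 2023 ends with Thursday February 23, 2023.

February 23, 2023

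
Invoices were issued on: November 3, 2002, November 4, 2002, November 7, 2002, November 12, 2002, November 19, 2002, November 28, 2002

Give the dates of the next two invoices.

The spacing grows by 2 each time: 1, 3, 5, 7, 9 days.
Next gap: 11 days. November 28, 2002 + 11 days = December 9, 2002.
Next gap: 13 days. December 9, 2002 + 13 days = December 22, 2002.

December 9, 2002; December 22, 2002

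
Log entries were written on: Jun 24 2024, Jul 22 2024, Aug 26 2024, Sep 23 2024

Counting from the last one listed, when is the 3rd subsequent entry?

These are Mondays at 28- or 35-day spacing (28, 35, 28).
The pattern: 4th Monday of the month.
October 2024 — 4th Monday is Oct 28 2024.
4th Monday of November 2024: Nov 25 2024.
4th Monday of December 2024: Dec 23 2024.

Dec 23 2024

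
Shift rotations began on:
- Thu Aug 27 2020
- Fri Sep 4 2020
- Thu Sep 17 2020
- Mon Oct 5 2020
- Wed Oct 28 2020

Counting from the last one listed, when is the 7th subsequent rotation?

Wed Aug 25 2021

The spacing grows by 5 each time: 8, 13, 18, 23 days.
Next gap: 28 days. Wed Oct 28 2020 + 28 days = Wed Nov 25 2020.
Next gap: 33 days. Wed Nov 25 2020 + 33 days = Mon Dec 28 2020.
Next gap: 38 days. Mon Dec 28 2020 + 38 days = Thu Feb 4 2021.
Next gap: 43 days. Thu Feb 4 2021 + 43 days = Fri Mar 19 2021.
Next gap: 48 days. Fri Mar 19 2021 + 48 days = Thu May 6 2021.
Next gap: 53 days. Thu May 6 2021 + 53 days = Mon Jun 28 2021.
Next gap: 58 days. Mon Jun 28 2021 + 58 days = Wed Aug 25 2021.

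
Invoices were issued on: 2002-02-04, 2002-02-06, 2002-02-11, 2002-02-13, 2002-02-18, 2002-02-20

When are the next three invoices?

Every event lands on a Monday or Wednesday (gaps cycle 2, 5, 2, 5, 2).
So the schedule is: every Monday and Wednesday.
The following Monday is 2002-02-25.
Next Wednesday: 2002-02-27.
The following Monday is 2002-03-04.

2002-02-25, 2002-02-27, 2002-03-04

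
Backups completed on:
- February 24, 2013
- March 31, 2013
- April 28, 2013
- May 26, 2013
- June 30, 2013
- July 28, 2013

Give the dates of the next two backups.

All Sundays; the gaps (35, 28, 28, 35, 28) vary with month length.
This is the last Sunday of each month.
August 2013 ends with Sunday August 25, 2013.
September 2013 ends with Sunday September 29, 2013.

August 25, 2013; September 29, 2013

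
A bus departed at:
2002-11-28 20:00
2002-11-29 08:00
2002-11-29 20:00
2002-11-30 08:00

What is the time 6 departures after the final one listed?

2002-12-03 08:00

Gaps: 12, 12, 12 hours — each event is 12 hours after the previous one.
2002-11-30 08:00 + 12 h = 2002-11-30 20:00.
2002-11-30 20:00 + 12 h = 2002-12-01 08:00.
2002-12-01 08:00 + 12 h = 2002-12-01 20:00.
2002-12-01 20:00 + 12 h = 2002-12-02 08:00.
2002-12-02 08:00 + 12 h = 2002-12-02 20:00.
2002-12-02 20:00 + 12 h = 2002-12-03 08:00.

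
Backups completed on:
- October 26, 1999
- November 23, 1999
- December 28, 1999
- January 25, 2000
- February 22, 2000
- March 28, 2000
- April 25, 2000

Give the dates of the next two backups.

May 23, 2000; June 27, 2000

All dates are Tuesdays, 28, 35, 28, 28, 35, 28 days apart.
Specifically, the 4th Tuesday of each month.
May 2000 — 4th Tuesday is May 23, 2000.
June 2000 — 4th Tuesday is June 27, 2000.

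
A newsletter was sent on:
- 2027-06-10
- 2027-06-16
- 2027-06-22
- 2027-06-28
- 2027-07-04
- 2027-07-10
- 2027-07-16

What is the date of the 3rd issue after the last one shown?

Every event comes 6 days after the last (6, 6, 6, 6, 6, 6).
2027-07-16 + 6 days = 2027-07-22.
2027-07-22 + 6 days = 2027-07-28.
2027-07-28 + 6 days = 2027-08-03.

2027-08-03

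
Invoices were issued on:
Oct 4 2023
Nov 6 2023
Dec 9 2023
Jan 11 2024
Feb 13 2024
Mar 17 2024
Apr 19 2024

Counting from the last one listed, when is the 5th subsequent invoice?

Oct 1 2024

Gaps between consecutive events: 33, 33, 33, 33, 33, 33 days — a constant 33-day interval.
Apr 19 2024 + 33 days = May 22 2024.
May 22 2024 + 33 days = Jun 24 2024.
Jun 24 2024 + 33 days = Jul 27 2024.
Jul 27 2024 + 33 days = Aug 29 2024.
Aug 29 2024 + 33 days = Oct 1 2024.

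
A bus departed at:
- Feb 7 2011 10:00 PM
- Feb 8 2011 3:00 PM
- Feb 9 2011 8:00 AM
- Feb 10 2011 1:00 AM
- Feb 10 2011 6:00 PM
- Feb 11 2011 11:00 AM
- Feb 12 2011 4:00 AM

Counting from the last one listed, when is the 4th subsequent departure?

Feb 15 2011 12:00 AM

Gaps: 17, 17, 17, 17, 17, 17 hours — each event is 17 hours after the previous one.
Feb 12 2011 4:00 AM + 17 h = Feb 12 2011 9:00 PM.
Feb 12 2011 9:00 PM + 17 h = Feb 13 2011 2:00 PM.
Feb 13 2011 2:00 PM + 17 h = Feb 14 2011 7:00 AM.
Feb 14 2011 7:00 AM + 17 h = Feb 15 2011 12:00 AM.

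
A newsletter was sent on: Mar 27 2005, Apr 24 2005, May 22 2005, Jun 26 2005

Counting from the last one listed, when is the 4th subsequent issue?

Oct 23 2005

All dates are Sundays, 28, 28, 35 days apart.
Specifically, the 4th Sunday of each month.
4th Sunday of July 2005: Jul 24 2005.
4th Sunday of August 2005: Aug 28 2005.
4th Sunday of September 2005: Sep 25 2005.
October 2005 — 4th Sunday is Oct 23 2005.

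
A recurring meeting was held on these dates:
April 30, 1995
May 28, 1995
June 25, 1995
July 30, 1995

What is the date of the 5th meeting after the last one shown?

December 31, 1995

These are Sundays with 28, 28, 35-day gaps.
Each is the final Sunday of its month — April 30, 1995 is past the 28th, so '4th Sunday' doesn't fit.
August 1995 ends with Sunday August 27, 1995.
Last Sunday of September 1995: September 24, 1995.
Last Sunday of October 1995: October 29, 1995.
Last Sunday of November 1995: November 26, 1995.
December 1995 ends with Sunday December 31, 1995.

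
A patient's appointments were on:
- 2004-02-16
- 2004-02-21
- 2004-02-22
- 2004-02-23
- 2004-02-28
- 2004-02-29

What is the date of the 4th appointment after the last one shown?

2004-03-08

The gap pattern 5, 1, 1, 5, 1 repeats every 3 events.
These are the Mondays, Saturdays and Sundays of each week.
The following Monday is 2004-03-01.
Next Saturday: 2004-03-06.
Next Sunday: 2004-03-07.
The following Monday is 2004-03-08.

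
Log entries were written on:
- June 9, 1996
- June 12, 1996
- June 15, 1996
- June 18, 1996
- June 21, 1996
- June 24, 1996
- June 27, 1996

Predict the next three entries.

June 30, 1996; July 3, 1996; July 6, 1996

Gaps between consecutive events: 3, 3, 3, 3, 3, 3 days — a constant 3-day interval.
June 27, 1996 + 3 days = June 30, 1996.
June 30, 1996 + 3 days = July 3, 1996.
July 3, 1996 + 3 days = July 6, 1996.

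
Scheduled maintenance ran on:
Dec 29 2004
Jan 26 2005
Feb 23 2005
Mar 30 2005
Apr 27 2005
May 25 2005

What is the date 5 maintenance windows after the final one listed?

Every date is a Wednesday; gaps 28, 28, 35, 28, 28 days.
Each is the last Wednesday of its month (at least one falls on the 29th or later, ruling out '4th Wednesday').
Last Wednesday of June 2005: Jun 29 2005.
July 2005 ends with Wednesday Jul 27 2005.
August 2005 ends with Wednesday Aug 31 2005.
Last Wednesday of September 2005: Sep 28 2005.
Last Wednesday of October 2005: Oct 26 2005.

Oct 26 2005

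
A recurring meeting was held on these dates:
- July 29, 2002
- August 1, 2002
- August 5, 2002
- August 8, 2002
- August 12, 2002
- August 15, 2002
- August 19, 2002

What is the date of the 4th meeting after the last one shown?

September 2, 2002

The gap pattern 3, 4, 3, 4, 3, 4 repeats every 2 events.
These are the Mondays and Thursdays of each week.
The following Thursday is August 22, 2002.
The following Monday is August 26, 2002.
Next Thursday: August 29, 2002.
The following Monday is September 2, 2002.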